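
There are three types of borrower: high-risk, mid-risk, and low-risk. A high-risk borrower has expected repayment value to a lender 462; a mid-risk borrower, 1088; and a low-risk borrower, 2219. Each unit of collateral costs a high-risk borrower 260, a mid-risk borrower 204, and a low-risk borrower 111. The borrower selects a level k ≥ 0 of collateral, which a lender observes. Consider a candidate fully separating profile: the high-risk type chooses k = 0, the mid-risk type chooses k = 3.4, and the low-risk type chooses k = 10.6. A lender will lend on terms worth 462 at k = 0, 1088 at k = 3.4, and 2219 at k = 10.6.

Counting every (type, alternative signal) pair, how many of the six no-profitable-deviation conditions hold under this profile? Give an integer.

5

High-risk (own payoff 462): to k=3.4 gives 1088 − 260×3.4 = 204 → no gain ✓; to k=10.6 gives 2219 − 260×10.6 = -537 → no gain ✓.
Mid-risk (own payoff 1088 − 204×3.4 = 394.4): to k=0 gives 462 → profitable ✗; to k=10.6 gives 2219 − 204×10.6 = 56.6 → no gain ✓.
Low-risk (own payoff 2219 − 111×10.6 = 1042.4): to k=0 gives 462 → no gain ✓; to k=3.4 gives 1088 − 111×3.4 = 710.6 → no gain ✓.
5 of the 6 constraints hold; not an equilibrium.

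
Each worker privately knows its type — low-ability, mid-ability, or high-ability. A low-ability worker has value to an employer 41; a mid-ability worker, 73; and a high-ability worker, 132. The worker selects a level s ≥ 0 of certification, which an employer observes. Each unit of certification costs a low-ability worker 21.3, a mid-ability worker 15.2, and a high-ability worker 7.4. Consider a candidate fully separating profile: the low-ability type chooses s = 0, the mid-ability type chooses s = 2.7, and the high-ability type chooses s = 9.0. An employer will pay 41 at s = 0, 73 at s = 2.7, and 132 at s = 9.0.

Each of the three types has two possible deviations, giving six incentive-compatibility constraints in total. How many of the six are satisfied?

5

High-ability (own payoff 132 − 7.4×9.0 = 65.4): to s=0 gives 41 → no gain ✓; to s=2.7 gives 73 − 7.4×2.7 = 53.02 → no gain ✓.
Mid-ability (own payoff 73 − 15.2×2.7 = 31.96): to s=0 gives 41 → profitable ✗; to s=9.0 gives 132 − 15.2×9.0 = -4.8 → no gain ✓.
Low-ability (own payoff 41): to s=2.7 gives 73 − 21.3×2.7 = 15.49 → no gain ✓; to s=9.0 gives 132 − 21.3×9.0 = -59.7 → no gain ✓.
5 of the 6 constraints hold; not an equilibrium.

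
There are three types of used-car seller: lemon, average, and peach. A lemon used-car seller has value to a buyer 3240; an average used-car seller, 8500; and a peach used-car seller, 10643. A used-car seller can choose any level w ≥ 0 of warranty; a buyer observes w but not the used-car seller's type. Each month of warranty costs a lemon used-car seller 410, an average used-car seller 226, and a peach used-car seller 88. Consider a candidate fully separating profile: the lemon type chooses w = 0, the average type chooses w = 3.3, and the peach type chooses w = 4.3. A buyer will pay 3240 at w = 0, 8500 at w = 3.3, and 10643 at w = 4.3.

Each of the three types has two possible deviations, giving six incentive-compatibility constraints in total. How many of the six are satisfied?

Average (own payoff 8500 − 226×3.3 = 7754.2): to w=0 gives 3240 → no gain ✓; to w=4.3 gives 10643 − 226×4.3 = 9671.2 → profitable ✗.
Lemon (own payoff 3240): to w=3.3 gives 8500 − 410×3.3 = 7147 → profitable ✗; to w=4.3 gives 10643 − 410×4.3 = 8880 → profitable ✗.
Peach (own payoff 10643 − 88×4.3 = 10264.6): to w=0 gives 3240 → no gain ✓; to w=3.3 gives 8500 − 88×3.3 = 8209.6 → no gain ✓.
3 of the 6 constraints hold; not an equilibrium.

3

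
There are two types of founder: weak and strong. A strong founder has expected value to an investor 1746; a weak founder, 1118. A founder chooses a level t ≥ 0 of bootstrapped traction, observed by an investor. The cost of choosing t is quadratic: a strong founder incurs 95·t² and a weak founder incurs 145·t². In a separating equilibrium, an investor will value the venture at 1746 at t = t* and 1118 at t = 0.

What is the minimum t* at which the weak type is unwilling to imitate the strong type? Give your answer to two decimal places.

The weak type at t = 0 receives 1118; imitating at t* yields 1746 − 145·t*².
Indifference: 1118 = 1746 − 145·t*², so t*² = (1746 − 1118) / 145 ≈ 4.3310.
t* = √4.3310 ≈ 2.08.

2.08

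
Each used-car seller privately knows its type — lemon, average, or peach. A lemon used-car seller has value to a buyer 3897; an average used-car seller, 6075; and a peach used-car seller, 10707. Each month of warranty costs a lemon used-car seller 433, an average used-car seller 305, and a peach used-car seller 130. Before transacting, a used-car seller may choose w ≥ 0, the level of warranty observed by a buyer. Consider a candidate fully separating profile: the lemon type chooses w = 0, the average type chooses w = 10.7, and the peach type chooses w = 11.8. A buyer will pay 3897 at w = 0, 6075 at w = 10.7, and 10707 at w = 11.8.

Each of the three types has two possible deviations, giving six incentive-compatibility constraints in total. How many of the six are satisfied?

3

Average (own payoff 6075 − 305×10.7 = 2811.5): to w=0 gives 3897 → profitable ✗; to w=11.8 gives 10707 − 305×11.8 = 7108 → profitable ✗.
Peach (own payoff 10707 − 130×11.8 = 9173): to w=0 gives 3897 → no gain ✓; to w=10.7 gives 6075 − 130×10.7 = 4684 → no gain ✓.
Lemon (own payoff 3897): to w=10.7 gives 6075 − 433×10.7 = 1441.9 → no gain ✓; to w=11.8 gives 10707 − 433×11.8 = 5597.6 → profitable ✗.
3 of the 6 constraints hold; not an equilibrium.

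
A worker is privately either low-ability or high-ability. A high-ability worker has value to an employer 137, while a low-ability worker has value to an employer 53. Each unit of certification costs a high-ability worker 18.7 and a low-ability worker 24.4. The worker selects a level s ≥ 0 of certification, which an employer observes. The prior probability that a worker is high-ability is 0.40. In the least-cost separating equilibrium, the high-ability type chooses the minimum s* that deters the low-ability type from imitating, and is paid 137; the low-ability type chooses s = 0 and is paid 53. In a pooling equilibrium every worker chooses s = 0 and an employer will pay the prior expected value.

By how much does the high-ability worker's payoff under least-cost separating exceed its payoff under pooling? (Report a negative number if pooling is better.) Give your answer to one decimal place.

-14.0

Least-cost separating signal: s* solves 53 = 137 − 24.4·s*, so s* = (137 − 53)/24.4 ≈ 3.4426.
High-ability type's separating payoff: 137 − 18.7 × s* = 137 − 18.7 × (137 − 53)/24.4 = 137 − 1570.8/24.4 ≈ 72.623.
Pooling payoff: 0.40 × 137 + 0.60 × 53 = 86.6.
Difference: 72.623 − 86.6 = -13.977, i.e. -14.0 to one decimal place.
The high-ability type would prefer the pooling outcome.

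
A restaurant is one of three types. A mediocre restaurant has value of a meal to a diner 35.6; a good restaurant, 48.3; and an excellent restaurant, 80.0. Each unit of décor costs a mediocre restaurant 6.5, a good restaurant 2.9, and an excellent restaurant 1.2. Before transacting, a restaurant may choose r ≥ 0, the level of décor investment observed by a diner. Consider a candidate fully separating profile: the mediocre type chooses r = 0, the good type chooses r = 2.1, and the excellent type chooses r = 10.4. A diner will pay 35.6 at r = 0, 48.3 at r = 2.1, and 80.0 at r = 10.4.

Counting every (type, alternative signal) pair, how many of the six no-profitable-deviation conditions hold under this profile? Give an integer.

5

Good (own payoff 48.3 − 2.9×2.1 = 42.21): to r=0 gives 35.6 → no gain ✓; to r=10.4 gives 80.0 − 2.9×10.4 = 49.84 → profitable ✗.
Excellent (own payoff 80.0 − 1.2×10.4 = 67.52): to r=0 gives 35.6 → no gain ✓; to r=2.1 gives 48.3 − 1.2×2.1 = 45.78 → no gain ✓.
Mediocre (own payoff 35.6): to r=2.1 gives 48.3 − 6.5×2.1 = 34.65 → no gain ✓; to r=10.4 gives 80.0 − 6.5×10.4 = 12.4 → no gain ✓.
5 of the 6 constraints hold; not an equilibrium.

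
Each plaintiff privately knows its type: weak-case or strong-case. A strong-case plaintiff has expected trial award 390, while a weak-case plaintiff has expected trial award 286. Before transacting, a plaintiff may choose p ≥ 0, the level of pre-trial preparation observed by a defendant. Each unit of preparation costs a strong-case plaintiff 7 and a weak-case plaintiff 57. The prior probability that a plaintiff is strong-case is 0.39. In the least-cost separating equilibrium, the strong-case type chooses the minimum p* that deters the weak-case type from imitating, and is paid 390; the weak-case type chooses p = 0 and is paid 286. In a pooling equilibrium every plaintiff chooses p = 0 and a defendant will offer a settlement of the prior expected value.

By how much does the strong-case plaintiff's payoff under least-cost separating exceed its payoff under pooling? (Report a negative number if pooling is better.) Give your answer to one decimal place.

Least-cost separating signal: p* solves 286 = 390 − 57·p*, so p* = (390 − 286)/57 ≈ 1.8246.
Strong-case type's separating payoff: 390 − 7 × p* = 390 − 7 × (390 − 286)/57 = 390 − 728/57 ≈ 377.228.
Pooling payoff: 0.39 × 390 + 0.61 × 286 = 326.56.
Difference: 377.228 − 326.56 = 50.668, i.e. 50.7 to one decimal place.
The strong-case type prefers to separate.

50.7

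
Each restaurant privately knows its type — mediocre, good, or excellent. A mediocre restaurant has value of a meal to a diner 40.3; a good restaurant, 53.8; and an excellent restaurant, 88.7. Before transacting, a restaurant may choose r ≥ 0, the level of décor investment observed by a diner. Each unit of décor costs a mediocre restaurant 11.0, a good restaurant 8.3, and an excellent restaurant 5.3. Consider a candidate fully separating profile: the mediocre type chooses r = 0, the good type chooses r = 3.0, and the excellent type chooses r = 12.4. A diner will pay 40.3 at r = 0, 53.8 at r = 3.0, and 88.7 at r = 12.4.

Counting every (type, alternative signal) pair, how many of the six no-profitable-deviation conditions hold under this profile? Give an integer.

3

Good (own payoff 53.8 − 8.3×3.0 = 28.9): to r=0 gives 40.3 → profitable ✗; to r=12.4 gives 88.7 − 8.3×12.4 = -14.22 → no gain ✓.
Excellent (own payoff 88.7 − 5.3×12.4 = 22.98): to r=0 gives 40.3 → profitable ✗; to r=3.0 gives 53.8 − 5.3×3.0 = 37.9 → profitable ✗.
Mediocre (own payoff 40.3): to r=3.0 gives 53.8 − 11.0×3.0 = 20.8 → no gain ✓; to r=12.4 gives 88.7 − 11.0×12.4 = -47.7 → no gain ✓.
3 of the 6 constraints hold; not an equilibrium.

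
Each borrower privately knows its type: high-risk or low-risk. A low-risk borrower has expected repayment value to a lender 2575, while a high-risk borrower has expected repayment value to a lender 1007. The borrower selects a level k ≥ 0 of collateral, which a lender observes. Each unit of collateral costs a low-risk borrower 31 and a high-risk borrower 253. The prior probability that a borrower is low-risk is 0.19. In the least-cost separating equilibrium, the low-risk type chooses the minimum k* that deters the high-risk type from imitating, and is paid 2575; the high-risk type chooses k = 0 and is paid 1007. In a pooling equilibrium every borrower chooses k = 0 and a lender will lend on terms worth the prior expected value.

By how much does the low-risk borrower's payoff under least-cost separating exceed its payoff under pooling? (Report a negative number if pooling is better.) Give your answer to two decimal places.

1077.95

Least-cost separating signal: k* solves 1007 = 2575 − 253·k*, so k* = (2575 − 1007)/253 ≈ 6.1976.
Low-risk type's separating payoff: 2575 − 31 × k* = 2575 − 31 × (2575 − 1007)/253 = 2575 − 48608/253 ≈ 2382.8735.
Pooling payoff: 0.19 × 2575 + 0.81 × 1007 = 1304.92.
Difference: 2382.8735 − 1304.92 = 1077.9535, i.e. 1077.95 to two decimal places.
The low-risk type prefers to separate.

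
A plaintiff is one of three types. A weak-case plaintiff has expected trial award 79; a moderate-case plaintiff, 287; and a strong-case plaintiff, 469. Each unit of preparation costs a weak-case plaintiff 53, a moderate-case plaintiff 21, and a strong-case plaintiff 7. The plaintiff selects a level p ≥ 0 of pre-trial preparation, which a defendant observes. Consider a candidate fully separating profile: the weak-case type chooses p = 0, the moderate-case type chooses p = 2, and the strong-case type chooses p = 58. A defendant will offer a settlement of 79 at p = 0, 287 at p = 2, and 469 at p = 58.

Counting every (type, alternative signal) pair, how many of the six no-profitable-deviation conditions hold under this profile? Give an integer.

Moderate-case (own payoff 287 − 21×2 = 245): to p=0 gives 79 → no gain ✓; to p=58 gives 469 − 21×58 = -749 → no gain ✓.
Weak-case (own payoff 79): to p=2 gives 287 − 53×2 = 181 → profitable ✗; to p=58 gives 469 − 53×58 = -2605 → no gain ✓.
Strong-case (own payoff 469 − 7×58 = 63): to p=0 gives 79 → profitable ✗; to p=2 gives 287 − 7×2 = 273 → profitable ✗.
3 of the 6 constraints hold; not an equilibrium.

3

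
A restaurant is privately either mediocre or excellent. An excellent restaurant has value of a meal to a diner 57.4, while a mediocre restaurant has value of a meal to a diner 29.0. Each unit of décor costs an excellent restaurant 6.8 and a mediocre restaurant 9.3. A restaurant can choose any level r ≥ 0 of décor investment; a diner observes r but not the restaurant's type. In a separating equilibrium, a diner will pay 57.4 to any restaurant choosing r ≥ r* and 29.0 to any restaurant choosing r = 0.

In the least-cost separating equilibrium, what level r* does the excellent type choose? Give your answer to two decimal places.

3.05

A mediocre restaurant choosing r = 0 receives 29.0.
Imitating at r* instead would pay 57.4 at cost 9.3·r*, netting 57.4 − 9.3·r*.
Indifference: 29.0 = 57.4 − 9.3·r*, so r* = (57.4 − 29.0) / 9.3 ≈ 3.05.
This is the mediocre type's binding incentive-compatibility constraint; any r ≥ 3.05 sustains separation on that side.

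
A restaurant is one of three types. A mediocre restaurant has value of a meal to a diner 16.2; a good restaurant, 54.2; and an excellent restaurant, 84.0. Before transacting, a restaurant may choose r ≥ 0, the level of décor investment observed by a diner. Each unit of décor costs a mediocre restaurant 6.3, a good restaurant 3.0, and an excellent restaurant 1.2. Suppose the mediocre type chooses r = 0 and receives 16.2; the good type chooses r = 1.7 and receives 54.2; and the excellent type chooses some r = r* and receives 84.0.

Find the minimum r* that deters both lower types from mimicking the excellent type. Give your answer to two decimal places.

11.63

Good type (on-path payoff 54.2 − 3.0×1.7 = 49.1) won't mimic when 49.1 ≥ 84.0 − 3.0·r*, i.e. r* ≥ 11.63.
Mediocre type (on-path payoff 16.2) won't mimic when 16.2 ≥ 84.0 − 6.3·r*, i.e. r* ≥ 10.76.
Both must hold, so r* = max(10.76, 11.63) = 11.63. The good type's constraint binds.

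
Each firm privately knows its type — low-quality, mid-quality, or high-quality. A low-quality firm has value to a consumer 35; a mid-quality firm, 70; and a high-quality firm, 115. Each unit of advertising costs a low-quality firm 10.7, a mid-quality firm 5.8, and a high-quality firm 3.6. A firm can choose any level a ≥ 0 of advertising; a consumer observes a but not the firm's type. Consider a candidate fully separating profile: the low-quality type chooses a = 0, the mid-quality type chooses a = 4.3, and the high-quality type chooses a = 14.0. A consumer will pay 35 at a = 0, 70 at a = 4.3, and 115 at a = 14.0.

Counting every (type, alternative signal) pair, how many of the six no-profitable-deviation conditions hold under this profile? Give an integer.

6

Mid-quality (own payoff 70 − 5.8×4.3 = 45.06): to a=0 gives 35 → no gain ✓; to a=14.0 gives 115 − 5.8×14.0 = 33.8 → no gain ✓.
High-quality (own payoff 115 − 3.6×14.0 = 64.6): to a=0 gives 35 → no gain ✓; to a=4.3 gives 70 − 3.6×4.3 = 54.52 → no gain ✓.
Low-quality (own payoff 35): to a=4.3 gives 70 − 10.7×4.3 = 23.99 → no gain ✓; to a=14.0 gives 115 − 10.7×14.0 = -34.8 → no gain ✓.
6 of the 6 constraints hold; this profile is a separating equilibrium.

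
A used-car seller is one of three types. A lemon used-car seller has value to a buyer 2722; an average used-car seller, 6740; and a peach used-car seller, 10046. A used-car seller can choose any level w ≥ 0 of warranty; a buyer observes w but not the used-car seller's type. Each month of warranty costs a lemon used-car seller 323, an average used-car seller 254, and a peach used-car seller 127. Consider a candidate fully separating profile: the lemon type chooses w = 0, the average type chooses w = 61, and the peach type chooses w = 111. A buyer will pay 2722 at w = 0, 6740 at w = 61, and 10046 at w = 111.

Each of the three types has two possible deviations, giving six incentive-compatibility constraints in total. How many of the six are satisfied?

3

Average (own payoff 6740 − 254×61 = -8754): to w=0 gives 2722 → profitable ✗; to w=111 gives 10046 − 254×111 = -18148 → no gain ✓.
Lemon (own payoff 2722): to w=61 gives 6740 − 323×61 = -12963 → no gain ✓; to w=111 gives 10046 − 323×111 = -25807 → no gain ✓.
Peach (own payoff 10046 − 127×111 = -4051): to w=0 gives 2722 → profitable ✗; to w=61 gives 6740 − 127×61 = -1007 → profitable ✗.
3 of the 6 constraints hold; not an equilibrium.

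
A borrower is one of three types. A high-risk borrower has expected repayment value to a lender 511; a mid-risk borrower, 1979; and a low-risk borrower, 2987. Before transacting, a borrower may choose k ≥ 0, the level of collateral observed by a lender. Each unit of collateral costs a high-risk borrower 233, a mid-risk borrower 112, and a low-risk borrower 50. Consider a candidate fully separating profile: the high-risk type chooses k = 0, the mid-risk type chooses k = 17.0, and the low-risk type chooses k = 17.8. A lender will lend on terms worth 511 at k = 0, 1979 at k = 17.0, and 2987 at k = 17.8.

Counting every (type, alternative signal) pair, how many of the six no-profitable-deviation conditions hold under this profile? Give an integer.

High-risk (own payoff 511): to k=17.0 gives 1979 − 233×17.0 = -1982 → no gain ✓; to k=17.8 gives 2987 − 233×17.8 = -1160.4 → no gain ✓.
Low-risk (own payoff 2987 − 50×17.8 = 2097): to k=0 gives 511 → no gain ✓; to k=17.0 gives 1979 − 50×17.0 = 1129 → no gain ✓.
Mid-risk (own payoff 1979 − 112×17.0 = 75): to k=0 gives 511 → profitable ✗; to k=17.8 gives 2987 − 112×17.8 = 993.4 → profitable ✗.
4 of the 6 constraints hold; not an equilibrium.

4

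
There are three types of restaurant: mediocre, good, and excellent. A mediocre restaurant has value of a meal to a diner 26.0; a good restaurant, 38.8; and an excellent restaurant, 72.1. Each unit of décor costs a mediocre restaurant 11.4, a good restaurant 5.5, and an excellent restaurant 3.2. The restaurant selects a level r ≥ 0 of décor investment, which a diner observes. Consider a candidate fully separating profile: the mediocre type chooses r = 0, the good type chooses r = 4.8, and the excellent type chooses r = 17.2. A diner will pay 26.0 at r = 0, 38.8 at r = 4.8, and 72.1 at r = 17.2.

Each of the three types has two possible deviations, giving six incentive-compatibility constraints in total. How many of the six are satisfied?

Excellent (own payoff 72.1 − 3.2×17.2 = 17.06): to r=0 gives 26.0 → profitable ✗; to r=4.8 gives 38.8 − 3.2×4.8 = 23.44 → profitable ✗.
Mediocre (own payoff 26.0): to r=4.8 gives 38.8 − 11.4×4.8 = -15.92 → no gain ✓; to r=17.2 gives 72.1 − 11.4×17.2 = -123.98 → no gain ✓.
Good (own payoff 38.8 − 5.5×4.8 = 12.4): to r=0 gives 26.0 → profitable ✗; to r=17.2 gives 72.1 − 5.5×17.2 = -22.5 → no gain ✓.
3 of the 6 constraints hold; not an equilibrium.

3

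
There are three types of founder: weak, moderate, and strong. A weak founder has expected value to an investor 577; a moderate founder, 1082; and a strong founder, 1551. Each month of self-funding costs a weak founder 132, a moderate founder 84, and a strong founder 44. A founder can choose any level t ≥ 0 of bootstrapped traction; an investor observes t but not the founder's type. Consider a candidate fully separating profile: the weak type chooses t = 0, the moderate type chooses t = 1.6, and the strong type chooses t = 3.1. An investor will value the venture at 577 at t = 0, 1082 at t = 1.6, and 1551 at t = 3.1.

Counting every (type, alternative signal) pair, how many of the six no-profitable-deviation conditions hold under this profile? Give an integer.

3

Moderate (own payoff 1082 − 84×1.6 = 947.6): to t=0 gives 577 → no gain ✓; to t=3.1 gives 1551 − 84×3.1 = 1290.6 → profitable ✗.
Strong (own payoff 1551 − 44×3.1 = 1414.6): to t=0 gives 577 → no gain ✓; to t=1.6 gives 1082 − 44×1.6 = 1011.6 → no gain ✓.
Weak (own payoff 577): to t=1.6 gives 1082 − 132×1.6 = 870.8 → profitable ✗; to t=3.1 gives 1551 − 132×3.1 = 1141.8 → profitable ✗.
3 of the 6 constraints hold; not an equilibrium.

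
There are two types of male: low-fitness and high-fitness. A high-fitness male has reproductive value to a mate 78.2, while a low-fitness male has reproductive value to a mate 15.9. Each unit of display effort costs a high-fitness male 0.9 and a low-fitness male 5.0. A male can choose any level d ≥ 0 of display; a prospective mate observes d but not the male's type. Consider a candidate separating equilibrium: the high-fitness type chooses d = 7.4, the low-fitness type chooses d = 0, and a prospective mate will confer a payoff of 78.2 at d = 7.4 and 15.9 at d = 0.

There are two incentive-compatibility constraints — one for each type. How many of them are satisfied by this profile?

Low-fitness type: stay at 0 → 15.9; mimic → 78.2 − 5.0 × 7.4 = 41.2. IC fails (15.9 < 41.2).
High-fitness type: signal → 78.2 − 0.9 × 7.4 = 71.54; deviate to 0 → 15.9. IC holds (71.54 ≥ 15.9).
1 of 2 constraints hold, so this profile is not an equilibrium.

1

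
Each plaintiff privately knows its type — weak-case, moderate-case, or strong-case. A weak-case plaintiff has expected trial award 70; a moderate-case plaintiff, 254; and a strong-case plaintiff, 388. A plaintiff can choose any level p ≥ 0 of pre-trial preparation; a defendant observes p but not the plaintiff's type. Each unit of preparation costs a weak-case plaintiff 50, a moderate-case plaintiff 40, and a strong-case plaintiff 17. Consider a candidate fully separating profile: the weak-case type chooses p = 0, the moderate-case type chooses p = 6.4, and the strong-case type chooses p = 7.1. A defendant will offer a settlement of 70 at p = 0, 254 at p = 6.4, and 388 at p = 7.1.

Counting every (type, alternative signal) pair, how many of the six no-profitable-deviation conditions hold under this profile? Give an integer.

Moderate-case (own payoff 254 − 40×6.4 = -2): to p=0 gives 70 → profitable ✗; to p=7.1 gives 388 − 40×7.1 = 104 → profitable ✗.
Weak-case (own payoff 70): to p=6.4 gives 254 − 50×6.4 = -66 → no gain ✓; to p=7.1 gives 388 − 50×7.1 = 33 → no gain ✓.
Strong-case (own payoff 388 − 17×7.1 = 267.3): to p=0 gives 70 → no gain ✓; to p=6.4 gives 254 − 17×6.4 = 145.2 → no gain ✓.
4 of the 6 constraints hold; not an equilibrium.

4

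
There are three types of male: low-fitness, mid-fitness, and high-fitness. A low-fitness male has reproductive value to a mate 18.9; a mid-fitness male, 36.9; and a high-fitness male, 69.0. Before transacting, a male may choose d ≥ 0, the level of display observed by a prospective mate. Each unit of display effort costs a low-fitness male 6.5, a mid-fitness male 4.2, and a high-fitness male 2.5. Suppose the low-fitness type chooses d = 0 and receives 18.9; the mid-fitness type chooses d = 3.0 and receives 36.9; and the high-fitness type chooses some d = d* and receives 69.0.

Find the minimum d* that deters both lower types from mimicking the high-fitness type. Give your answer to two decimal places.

10.64

Mid-fitness type (on-path payoff 36.9 − 4.2×3.0 = 24.3) won't mimic when 24.3 ≥ 69.0 − 4.2·d*, i.e. d* ≥ 10.64.
Low-fitness type (on-path payoff 18.9) won't mimic when 18.9 ≥ 69.0 − 6.5·d*, i.e. d* ≥ 7.71.
Both must hold, so d* = max(7.71, 10.64) = 10.64. The mid-fitness type's constraint binds.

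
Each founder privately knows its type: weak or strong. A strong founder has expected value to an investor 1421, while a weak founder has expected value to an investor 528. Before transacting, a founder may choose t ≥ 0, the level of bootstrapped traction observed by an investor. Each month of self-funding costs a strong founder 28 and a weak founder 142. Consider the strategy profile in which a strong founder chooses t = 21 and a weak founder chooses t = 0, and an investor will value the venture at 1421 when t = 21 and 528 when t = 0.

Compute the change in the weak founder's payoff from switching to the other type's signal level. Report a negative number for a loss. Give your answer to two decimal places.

Playing t = 0 the weak founder receives 528.
Deviating to t = 21 brings payment 1421 at cost 142 × 21 = 2982, netting -1561.
Gain from deviating: -1561 − 528 = -2089.00.
The gain is negative, so the weak type's incentive-compatibility constraint is satisfied.

-2089.00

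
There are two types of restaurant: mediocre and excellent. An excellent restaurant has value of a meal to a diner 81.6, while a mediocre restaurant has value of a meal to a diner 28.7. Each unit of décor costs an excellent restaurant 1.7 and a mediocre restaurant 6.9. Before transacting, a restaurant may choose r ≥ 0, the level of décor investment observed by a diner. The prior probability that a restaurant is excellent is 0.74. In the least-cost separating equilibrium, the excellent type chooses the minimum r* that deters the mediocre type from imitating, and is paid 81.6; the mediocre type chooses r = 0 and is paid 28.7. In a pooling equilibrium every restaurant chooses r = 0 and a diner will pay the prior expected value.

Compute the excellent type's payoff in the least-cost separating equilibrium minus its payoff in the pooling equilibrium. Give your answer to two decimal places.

0.72

Least-cost separating signal: r* solves 28.7 = 81.6 − 6.9·r*, so r* = (81.6 − 28.7)/6.9 ≈ 7.6667.
Excellent type's separating payoff: 81.6 − 1.7 × r* = 81.6 − 1.7 × (81.6 − 28.7)/6.9 = 81.6 − 89.93/6.9 ≈ 68.5667.
Pooling payoff: 0.74 × 81.6 + 0.26 × 28.7 = 67.846.
Difference: 68.5667 − 67.846 = 0.7207, i.e. 0.72 to two decimal places.
The excellent type prefers to separate.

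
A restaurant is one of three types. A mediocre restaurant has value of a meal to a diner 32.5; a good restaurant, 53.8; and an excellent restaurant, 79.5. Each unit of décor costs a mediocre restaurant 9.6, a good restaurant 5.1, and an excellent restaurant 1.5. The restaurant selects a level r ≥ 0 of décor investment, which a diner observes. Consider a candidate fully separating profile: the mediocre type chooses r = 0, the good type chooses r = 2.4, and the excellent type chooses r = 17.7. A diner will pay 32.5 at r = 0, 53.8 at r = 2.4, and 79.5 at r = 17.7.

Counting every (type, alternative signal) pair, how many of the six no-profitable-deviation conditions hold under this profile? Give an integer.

6

Mediocre (own payoff 32.5): to r=2.4 gives 53.8 − 9.6×2.4 = 30.76 → no gain ✓; to r=17.7 gives 79.5 − 9.6×17.7 = -90.42 → no gain ✓.
Good (own payoff 53.8 − 5.1×2.4 = 41.56): to r=0 gives 32.5 → no gain ✓; to r=17.7 gives 79.5 − 5.1×17.7 = -10.77 → no gain ✓.
Excellent (own payoff 79.5 − 1.5×17.7 = 52.95): to r=0 gives 32.5 → no gain ✓; to r=2.4 gives 53.8 − 1.5×2.4 = 50.2 → no gain ✓.
6 of the 6 constraints hold; this profile is a separating equilibrium.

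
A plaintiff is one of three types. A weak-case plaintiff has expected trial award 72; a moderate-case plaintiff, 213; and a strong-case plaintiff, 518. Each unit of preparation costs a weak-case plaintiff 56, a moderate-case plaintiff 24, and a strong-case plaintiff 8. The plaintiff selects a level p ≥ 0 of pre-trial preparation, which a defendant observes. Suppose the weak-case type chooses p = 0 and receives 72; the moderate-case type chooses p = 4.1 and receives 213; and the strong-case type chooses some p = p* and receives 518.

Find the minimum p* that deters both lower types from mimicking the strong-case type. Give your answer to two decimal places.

Weak-case type (on-path payoff 72) won't mimic when 72 ≥ 518 − 56·p*, i.e. p* ≥ 7.96.
Moderate-case type (on-path payoff 213 − 24×4.1 = 114.6) won't mimic when 114.6 ≥ 518 − 24·p*, i.e. p* ≥ 16.81.
Both must hold, so p* = max(7.96, 16.81) = 16.81. The moderate-case type's constraint binds.

16.81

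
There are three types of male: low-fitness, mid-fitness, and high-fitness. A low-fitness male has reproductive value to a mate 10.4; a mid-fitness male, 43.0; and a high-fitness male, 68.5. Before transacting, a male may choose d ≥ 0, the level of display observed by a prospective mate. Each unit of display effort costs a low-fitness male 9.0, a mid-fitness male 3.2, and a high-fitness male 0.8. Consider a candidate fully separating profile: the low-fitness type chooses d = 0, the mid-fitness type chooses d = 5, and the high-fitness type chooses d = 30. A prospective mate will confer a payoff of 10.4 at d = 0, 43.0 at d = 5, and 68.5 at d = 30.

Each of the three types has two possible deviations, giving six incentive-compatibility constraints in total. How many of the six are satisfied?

Low-fitness (own payoff 10.4): to d=5 gives 43.0 − 9.0×5 = -2 → no gain ✓; to d=30 gives 68.5 − 9.0×30 = -201.5 → no gain ✓.
High-fitness (own payoff 68.5 − 0.8×30 = 44.5): to d=0 gives 10.4 → no gain ✓; to d=5 gives 43.0 − 0.8×5 = 39 → no gain ✓.
Mid-fitness (own payoff 43.0 − 3.2×5 = 27): to d=0 gives 10.4 → no gain ✓; to d=30 gives 68.5 − 3.2×30 = -27.5 → no gain ✓.
6 of the 6 constraints hold; this profile is a separating equilibrium.

6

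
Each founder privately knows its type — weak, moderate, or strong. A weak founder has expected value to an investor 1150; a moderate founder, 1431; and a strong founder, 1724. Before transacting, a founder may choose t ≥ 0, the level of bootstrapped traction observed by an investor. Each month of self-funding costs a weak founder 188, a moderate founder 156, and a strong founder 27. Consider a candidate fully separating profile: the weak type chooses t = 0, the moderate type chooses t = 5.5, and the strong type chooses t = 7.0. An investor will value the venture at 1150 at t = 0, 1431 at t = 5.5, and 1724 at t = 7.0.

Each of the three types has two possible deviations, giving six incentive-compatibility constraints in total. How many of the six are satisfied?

4

Moderate (own payoff 1431 − 156×5.5 = 573): to t=0 gives 1150 → profitable ✗; to t=7.0 gives 1724 − 156×7.0 = 632 → profitable ✗.
Strong (own payoff 1724 − 27×7.0 = 1535): to t=0 gives 1150 → no gain ✓; to t=5.5 gives 1431 − 27×5.5 = 1282.5 → no gain ✓.
Weak (own payoff 1150): to t=5.5 gives 1431 − 188×5.5 = 397 → no gain ✓; to t=7.0 gives 1724 − 188×7.0 = 408 → no gain ✓.
4 of the 6 constraints hold; not an equilibrium.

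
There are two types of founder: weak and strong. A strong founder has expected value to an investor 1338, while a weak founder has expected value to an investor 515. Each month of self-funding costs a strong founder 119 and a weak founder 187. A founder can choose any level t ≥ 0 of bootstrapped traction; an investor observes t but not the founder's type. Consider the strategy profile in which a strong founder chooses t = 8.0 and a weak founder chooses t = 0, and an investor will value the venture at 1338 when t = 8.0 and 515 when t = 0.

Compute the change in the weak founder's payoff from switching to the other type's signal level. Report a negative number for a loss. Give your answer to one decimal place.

Playing t = 0 the weak founder receives 515.
Deviating to t = 8.0 brings payment 1338 at cost 187 × 8.0 = 1496, netting -158.
Gain from deviating: -158 − 515 = -673.0.
The gain is negative, so the weak type's incentive-compatibility constraint is satisfied.

-673.0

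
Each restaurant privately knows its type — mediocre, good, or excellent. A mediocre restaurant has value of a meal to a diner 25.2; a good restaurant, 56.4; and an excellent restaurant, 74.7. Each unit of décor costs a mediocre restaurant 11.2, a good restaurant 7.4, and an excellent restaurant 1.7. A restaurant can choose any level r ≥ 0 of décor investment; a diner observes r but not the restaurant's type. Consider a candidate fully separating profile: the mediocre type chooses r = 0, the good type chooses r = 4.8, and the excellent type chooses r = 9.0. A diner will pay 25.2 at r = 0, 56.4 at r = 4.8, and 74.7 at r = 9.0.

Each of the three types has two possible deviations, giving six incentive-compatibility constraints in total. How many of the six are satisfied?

5

Good (own payoff 56.4 − 7.4×4.8 = 20.88): to r=0 gives 25.2 → profitable ✗; to r=9.0 gives 74.7 − 7.4×9.0 = 8.1 → no gain ✓.
Mediocre (own payoff 25.2): to r=4.8 gives 56.4 − 11.2×4.8 = 2.64 → no gain ✓; to r=9.0 gives 74.7 − 11.2×9.0 = -26.1 → no gain ✓.
Excellent (own payoff 74.7 − 1.7×9.0 = 59.4): to r=0 gives 25.2 → no gain ✓; to r=4.8 gives 56.4 − 1.7×4.8 = 48.24 → no gain ✓.
5 of the 6 constraints hold; not an equilibrium.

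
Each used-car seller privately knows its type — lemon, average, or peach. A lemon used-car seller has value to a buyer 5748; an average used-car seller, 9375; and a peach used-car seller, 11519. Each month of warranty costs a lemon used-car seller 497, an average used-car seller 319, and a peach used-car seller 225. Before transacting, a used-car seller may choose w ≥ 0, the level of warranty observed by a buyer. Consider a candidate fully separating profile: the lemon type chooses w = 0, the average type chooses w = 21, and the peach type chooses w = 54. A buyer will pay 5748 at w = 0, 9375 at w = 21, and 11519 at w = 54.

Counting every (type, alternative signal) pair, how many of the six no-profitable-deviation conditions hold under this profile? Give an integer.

Lemon (own payoff 5748): to w=21 gives 9375 − 497×21 = -1062 → no gain ✓; to w=54 gives 11519 − 497×54 = -15319 → no gain ✓.
Peach (own payoff 11519 − 225×54 = -631): to w=0 gives 5748 → profitable ✗; to w=21 gives 9375 − 225×21 = 4650 → profitable ✗.
Average (own payoff 9375 − 319×21 = 2676): to w=0 gives 5748 → profitable ✗; to w=54 gives 11519 − 319×54 = -5707 → no gain ✓.
3 of the 6 constraints hold; not an equilibrium.

3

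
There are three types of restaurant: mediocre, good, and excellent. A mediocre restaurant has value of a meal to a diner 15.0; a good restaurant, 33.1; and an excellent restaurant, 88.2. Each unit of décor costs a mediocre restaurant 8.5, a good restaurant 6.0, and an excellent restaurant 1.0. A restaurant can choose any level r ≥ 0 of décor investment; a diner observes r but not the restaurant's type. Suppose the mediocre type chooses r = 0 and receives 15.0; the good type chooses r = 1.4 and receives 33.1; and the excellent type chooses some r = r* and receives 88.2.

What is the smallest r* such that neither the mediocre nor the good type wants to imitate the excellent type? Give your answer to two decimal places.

Mediocre type (on-path payoff 15.0) won't mimic when 15.0 ≥ 88.2 − 8.5·r*, i.e. r* ≥ 8.61.
Good type (on-path payoff 33.1 − 6.0×1.4 = 24.7) won't mimic when 24.7 ≥ 88.2 − 6.0·r*, i.e. r* ≥ 10.58.
Both must hold, so r* = max(8.61, 10.58) = 10.58. The good type's constraint binds.

10.58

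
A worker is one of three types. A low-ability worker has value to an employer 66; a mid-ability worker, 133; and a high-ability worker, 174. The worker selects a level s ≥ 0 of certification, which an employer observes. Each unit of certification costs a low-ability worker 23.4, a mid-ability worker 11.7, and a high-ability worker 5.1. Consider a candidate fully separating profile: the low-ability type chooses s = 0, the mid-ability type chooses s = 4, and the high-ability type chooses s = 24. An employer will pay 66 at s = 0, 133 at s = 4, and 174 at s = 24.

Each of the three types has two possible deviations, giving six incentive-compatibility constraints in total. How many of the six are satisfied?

4

High-ability (own payoff 174 − 5.1×24 = 51.6): to s=0 gives 66 → profitable ✗; to s=4 gives 133 − 5.1×4 = 112.6 → profitable ✗.
Mid-ability (own payoff 133 − 11.7×4 = 86.2): to s=0 gives 66 → no gain ✓; to s=24 gives 174 − 11.7×24 = -106.8 → no gain ✓.
Low-ability (own payoff 66): to s=4 gives 133 − 23.4×4 = 39.4 → no gain ✓; to s=24 gives 174 − 23.4×24 = -387.6 → no gain ✓.
4 of the 6 constraints hold; not an equilibrium.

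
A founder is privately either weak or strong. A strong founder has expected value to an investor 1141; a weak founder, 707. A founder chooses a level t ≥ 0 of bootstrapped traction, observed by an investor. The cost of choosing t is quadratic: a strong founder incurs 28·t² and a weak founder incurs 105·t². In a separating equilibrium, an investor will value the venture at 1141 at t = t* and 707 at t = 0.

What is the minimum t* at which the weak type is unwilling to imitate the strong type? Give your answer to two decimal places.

The weak type at t = 0 receives 707; imitating at t* yields 1141 − 105·t*².
Indifference: 707 = 1141 − 105·t*², so t*² = (1141 − 707) / 105 ≈ 4.1333.
t* = √4.1333 ≈ 2.03.

2.03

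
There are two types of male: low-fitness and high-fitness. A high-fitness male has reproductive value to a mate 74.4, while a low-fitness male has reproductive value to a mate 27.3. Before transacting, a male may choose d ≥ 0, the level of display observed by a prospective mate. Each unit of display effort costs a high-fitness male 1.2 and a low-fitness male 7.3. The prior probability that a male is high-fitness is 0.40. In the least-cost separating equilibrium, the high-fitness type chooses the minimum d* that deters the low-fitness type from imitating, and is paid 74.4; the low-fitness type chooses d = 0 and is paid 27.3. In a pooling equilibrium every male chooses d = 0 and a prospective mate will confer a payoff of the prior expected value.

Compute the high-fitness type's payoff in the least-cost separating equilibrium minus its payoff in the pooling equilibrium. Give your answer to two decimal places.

20.52

Least-cost separating signal: d* solves 27.3 = 74.4 − 7.3·d*, so d* = (74.4 − 27.3)/7.3 ≈ 6.4521.
High-fitness type's separating payoff: 74.4 − 1.2 × d* = 74.4 − 1.2 × (74.4 − 27.3)/7.3 = 74.4 − 56.52/7.3 ≈ 66.6575.
Pooling payoff: 0.40 × 74.4 + 0.60 × 27.3 = 46.14.
Difference: 66.6575 − 46.14 = 20.5175, i.e. 20.52 to two decimal places.
The high-fitness type prefers to separate.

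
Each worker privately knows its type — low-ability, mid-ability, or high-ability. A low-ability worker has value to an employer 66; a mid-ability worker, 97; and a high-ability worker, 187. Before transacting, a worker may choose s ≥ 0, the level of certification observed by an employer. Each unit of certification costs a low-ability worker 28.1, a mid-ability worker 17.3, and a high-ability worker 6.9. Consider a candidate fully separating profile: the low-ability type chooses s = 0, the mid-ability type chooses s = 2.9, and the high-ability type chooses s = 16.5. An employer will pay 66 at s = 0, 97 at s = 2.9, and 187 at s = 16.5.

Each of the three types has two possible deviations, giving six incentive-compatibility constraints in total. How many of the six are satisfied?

4

Low-ability (own payoff 66): to s=2.9 gives 97 − 28.1×2.9 = 15.51 → no gain ✓; to s=16.5 gives 187 − 28.1×16.5 = -276.65 → no gain ✓.
High-ability (own payoff 187 − 6.9×16.5 = 73.15): to s=0 gives 66 → no gain ✓; to s=2.9 gives 97 − 6.9×2.9 = 76.99 → profitable ✗.
Mid-ability (own payoff 97 − 17.3×2.9 = 46.83): to s=0 gives 66 → profitable ✗; to s=16.5 gives 187 − 17.3×16.5 = -98.45 → no gain ✓.
4 of the 6 constraints hold; not an equilibrium.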